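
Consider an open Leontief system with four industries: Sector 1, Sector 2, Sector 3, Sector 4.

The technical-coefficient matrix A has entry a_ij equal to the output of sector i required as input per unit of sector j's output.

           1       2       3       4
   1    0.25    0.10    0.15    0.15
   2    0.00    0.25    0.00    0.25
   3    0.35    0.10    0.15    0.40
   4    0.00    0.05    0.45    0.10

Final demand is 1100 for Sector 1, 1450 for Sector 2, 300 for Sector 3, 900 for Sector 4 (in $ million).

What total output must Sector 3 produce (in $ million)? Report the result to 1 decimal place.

I − A =
  [   0.75    -0.10    -0.15    -0.15]
  [   0.00     0.75     0.00    -0.25]
  [  -0.35    -0.10     0.85    -0.40]
  [   0.00    -0.05    -0.45     0.90]
Compute the cofactors C_ij = (−1)^(i+j)·(3×3 minor ij) of I−A; the adjugate is their transpose:
adj(I−A) = Cᵀ =
  [ 0.416875   0.088125   0.161250   0.165625]
  [ 0.039375   0.367875   0.084375   0.146250]
  [ 0.231875   0.116625   0.496875   0.291875]
  [ 0.118125   0.078750   0.253125   0.438750]
det(I−A) = Σ_j (I−A)_1j·C_1j = (0.75)(0.416875) + (-0.10)(0.039375) + (-0.15)(0.231875) + (-0.15)(0.118125) = 0.25621875
(I − A)⁻¹ = adj(I−A) / det(I−A) ≈
  [   1.6270     0.3439     0.6293     0.6464]
  [   0.1537     1.4358     0.3293     0.5708]
  [   0.9050     0.4552     1.9393     1.1392]
  [   0.4610     0.3074     0.9879     1.7124]
x = (I − A)⁻¹ d = adj(I−A)·d / det(I−A), with det(I−A) = 0.25621875:
  x_1 = (0.416875·1100 + 0.088125·1450 + 0.161250·300 + 0.165625·900) / 0.25621875 = 783.78125 / 0.25621875 ≈ 3059.0
  x_2 = (0.039375·1100 + 0.367875·1450 + 0.084375·300 + 0.146250·900) / 0.25621875 = 733.66875 / 0.25621875 ≈ 2863.4
  x_3 = (0.231875·1100 + 0.116625·1450 + 0.496875·300 + 0.291875·900) / 0.25621875 = 835.91875 / 0.25621875 ≈ 3262.5
  x_4 = (0.118125·1100 + 0.078750·1450 + 0.253125·300 + 0.438750·900) / 0.25621875 = 714.9375 / 0.25621875 ≈ 2790.3

x_3 = 3262.5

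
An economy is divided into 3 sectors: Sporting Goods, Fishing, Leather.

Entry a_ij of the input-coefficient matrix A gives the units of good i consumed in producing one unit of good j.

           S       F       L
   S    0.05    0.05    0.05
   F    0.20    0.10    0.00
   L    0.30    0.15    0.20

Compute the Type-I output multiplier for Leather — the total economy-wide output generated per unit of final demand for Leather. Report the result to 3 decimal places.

m_L = 1.362

I − A =
  [   0.95    -0.05    -0.05]
  [  -0.20     0.90     0.00]
  [  -0.30    -0.15     0.80]
Cofactors of I−A, C_ij = (−1)^(i+j)·(minor ij) (rows/columns in the sector order above):
  C_11 = (0.90)(0.80) − (0.00)(-0.15) = 0.7200
  C_12 = −[(-0.20)(0.80) − (0.00)(-0.30)] = 0.1600
  C_13 = (-0.20)(-0.15) − (0.90)(-0.30) = 0.3000
  C_21 = −[(-0.05)(0.80) − (-0.05)(-0.15)] = 0.0475
  C_22 = (0.95)(0.80) − (-0.05)(-0.30) = 0.7450
  C_23 = −[(0.95)(-0.15) − (-0.05)(-0.30)] = 0.1575
  C_31 = (-0.05)(0.00) − (-0.05)(0.90) = 0.0450
  C_32 = −[(0.95)(0.00) − (-0.05)(-0.20)] = 0.0100
  C_33 = (0.95)(0.90) − (-0.05)(-0.20) = 0.8450
det(I−A) = Σ_j (I−A)_1j·C_1j = (0.95)(0.7200) + (-0.05)(0.1600) + (-0.05)(0.3000) = 0.6610
adj(I−A) = Cᵀ =
  [ 0.7200   0.0475   0.0450]
  [ 0.1600   0.7450   0.0100]
  [ 0.3000   0.1575   0.8450]
(I − A)⁻¹ = adj(I−A) / det(I−A) ≈
  [   1.0893     0.0719     0.0681]
  [   0.2421     1.1271     0.0151]
  [   0.4539     0.2383     1.2784]
The output multiplier for sector j is the column-j sum of the Leontief inverse (I − A)⁻¹ = adj(I−A) / det(I−A).
Column L of adj(I−A): (0.0450, 0.0100, 0.8450); det(I−A) = 0.6610.
m_L = (0.0450 + 0.0100 + 0.8450) / 0.6610 = 0.90 / 0.6610 ≈ 1.362.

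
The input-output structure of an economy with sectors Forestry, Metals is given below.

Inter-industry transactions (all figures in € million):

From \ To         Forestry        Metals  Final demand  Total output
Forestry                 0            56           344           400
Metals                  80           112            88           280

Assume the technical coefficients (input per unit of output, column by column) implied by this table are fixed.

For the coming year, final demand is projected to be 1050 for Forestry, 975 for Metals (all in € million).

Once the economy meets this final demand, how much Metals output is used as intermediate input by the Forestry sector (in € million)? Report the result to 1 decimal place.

Technical coefficients a_ij = z_ij / X_j:
  a_11 = 0/400 = 0.00, a_21 = 80/400 = 0.20
  a_12 = 56/280 = 0.20, a_22 = 112/280 = 0.40
I − A =
  [   1.00    -0.20]
  [  -0.20     0.60]
det(I−A) = (1.00)(0.60) − (-0.20)(-0.20) = 0.5600
adj(I−A) = [[0.60, 0.20], [0.20, 1.00]]
(I − A)⁻¹ = adj(I−A) / det(I−A) ≈
  [   1.0714     0.3571]
  [   0.3571     1.7857]
First solve x = (I − A)⁻¹ d = adj(I−A)·d / det(I−A); in particular x_1 = (0.60·1050 + 0.20·975) / 0.5600 = 825.00 / 0.5600 ≈ 1473.214.
Intermediate flow from 2 to 1: z_21 = a_21 · x_1 = 0.20 × 825.00 / 0.5600 = 165.00 / 0.5600 ≈ 294.6.

z_21 = 294.6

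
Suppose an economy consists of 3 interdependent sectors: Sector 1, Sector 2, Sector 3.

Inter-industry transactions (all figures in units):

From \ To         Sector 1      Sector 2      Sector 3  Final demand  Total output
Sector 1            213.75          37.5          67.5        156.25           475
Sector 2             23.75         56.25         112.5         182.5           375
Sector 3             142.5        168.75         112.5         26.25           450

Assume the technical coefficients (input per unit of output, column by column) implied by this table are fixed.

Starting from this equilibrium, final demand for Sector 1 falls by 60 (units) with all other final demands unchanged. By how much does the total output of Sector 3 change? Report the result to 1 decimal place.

Δx_3 = -70.6

Technical coefficients a_ij = z_ij / X_j:
  a_11 = 213.75/475 = 0.45, a_21 = 23.75/475 = 0.05, a_31 = 142.5/475 = 0.30
  a_12 = 37.5/375 = 0.10, a_22 = 56.25/375 = 0.15, a_32 = 168.75/375 = 0.45
  a_13 = 67.5/450 = 0.15, a_23 = 112.5/450 = 0.25, a_33 = 112.5/450 = 0.25
I − A =
  [   0.55    -0.10    -0.15]
  [  -0.05     0.85    -0.25]
  [  -0.30    -0.45     0.75]
Cofactors of I−A, C_ij = (−1)^(i+j)·(minor ij) (rows/columns in the sector order above):
  C_11 = (0.85)(0.75) − (-0.25)(-0.45) = 0.5250
  C_12 = −[(-0.05)(0.75) − (-0.25)(-0.30)] = 0.1125
  C_13 = (-0.05)(-0.45) − (0.85)(-0.30) = 0.2775
  C_21 = −[(-0.10)(0.75) − (-0.15)(-0.45)] = 0.1425
  C_22 = (0.55)(0.75) − (-0.15)(-0.30) = 0.3675
  C_23 = −[(0.55)(-0.45) − (-0.10)(-0.30)] = 0.2775
  C_31 = (-0.10)(-0.25) − (-0.15)(0.85) = 0.1525
  C_32 = −[(0.55)(-0.25) − (-0.15)(-0.05)] = 0.1450
  C_33 = (0.55)(0.85) − (-0.10)(-0.05) = 0.4625
det(I−A) = Σ_j (I−A)_1j·C_1j = (0.55)(0.5250) + (-0.10)(0.1125) + (-0.15)(0.2775) = 0.235875
adj(I−A) = Cᵀ =
  [ 0.5250   0.1425   0.1525]
  [ 0.1125   0.3675   0.1450]
  [ 0.2775   0.2775   0.4625]
(I − A)⁻¹ = adj(I−A) / det(I−A) ≈
  [   2.2258     0.6041     0.6465]
  [   0.4769     1.5580     0.6147]
  [   1.1765     1.1765     1.9608]
Δx = (I − A)⁻¹ Δd with Δd having -60 in the Sector 1 component and 0 elsewhere.
So Δx_3 = L_31 · (-60), where L_31 = adj(I−A)_31 / det(I−A) = 0.2775 / 0.235875.
Δx_3 = 0.2775 × (-60) / 0.235875 = -16.65 / 0.235875 ≈ -70.6.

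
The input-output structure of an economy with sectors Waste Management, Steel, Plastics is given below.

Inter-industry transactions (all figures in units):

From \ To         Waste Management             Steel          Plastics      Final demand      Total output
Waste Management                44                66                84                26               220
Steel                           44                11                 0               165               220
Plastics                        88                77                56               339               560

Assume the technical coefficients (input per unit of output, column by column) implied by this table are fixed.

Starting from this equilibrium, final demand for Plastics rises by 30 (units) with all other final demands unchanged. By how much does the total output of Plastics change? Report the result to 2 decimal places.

Δx_3 = 37.33

Technical coefficients a_ij = z_ij / X_j:
  a_11 = 44/220 = 0.20, a_21 = 44/220 = 0.20, a_31 = 88/220 = 0.40
  a_12 = 66/220 = 0.30, a_22 = 11/220 = 0.05, a_32 = 77/220 = 0.35
  a_13 = 84/560 = 0.15, a_23 = 0/560 = 0.00, a_33 = 56/560 = 0.10
I − A =
  [   0.80    -0.30    -0.15]
  [  -0.20     0.95     0.00]
  [  -0.40    -0.35     0.90]
Cofactors of I−A, C_ij = (−1)^(i+j)·(minor ij) (rows/columns in the sector order above):
  C_11 = (0.95)(0.90) − (0.00)(-0.35) = 0.8550
  C_12 = −[(-0.20)(0.90) − (0.00)(-0.40)] = 0.1800
  C_13 = (-0.20)(-0.35) − (0.95)(-0.40) = 0.4500
  C_21 = −[(-0.30)(0.90) − (-0.15)(-0.35)] = 0.3225
  C_22 = (0.80)(0.90) − (-0.15)(-0.40) = 0.6600
  C_23 = −[(0.80)(-0.35) − (-0.30)(-0.40)] = 0.4000
  C_31 = (-0.30)(0.00) − (-0.15)(0.95) = 0.1425
  C_32 = −[(0.80)(0.00) − (-0.15)(-0.20)] = 0.0300
  C_33 = (0.80)(0.95) − (-0.30)(-0.20) = 0.7000
det(I−A) = Σ_j (I−A)_1j·C_1j = (0.80)(0.8550) + (-0.30)(0.1800) + (-0.15)(0.4500) = 0.5625
adj(I−A) = Cᵀ =
  [ 0.8550   0.3225   0.1425]
  [ 0.1800   0.6600   0.0300]
  [ 0.4500   0.4000   0.7000]
(I − A)⁻¹ = adj(I−A) / det(I−A) ≈
  [   1.5200     0.5733     0.2533]
  [   0.3200     1.1733     0.0533]
  [   0.8000     0.7111     1.2444]
Δx = (I − A)⁻¹ Δd with Δd having +30 in the Plastics component and 0 elsewhere.
So Δx_3 = L_33 · (+30), where L_33 = adj(I−A)_33 / det(I−A) = 0.7000 / 0.5625.
Δx_3 = 0.7000 × (+30) / 0.5625 = 21.00 / 0.5625 ≈ 37.33.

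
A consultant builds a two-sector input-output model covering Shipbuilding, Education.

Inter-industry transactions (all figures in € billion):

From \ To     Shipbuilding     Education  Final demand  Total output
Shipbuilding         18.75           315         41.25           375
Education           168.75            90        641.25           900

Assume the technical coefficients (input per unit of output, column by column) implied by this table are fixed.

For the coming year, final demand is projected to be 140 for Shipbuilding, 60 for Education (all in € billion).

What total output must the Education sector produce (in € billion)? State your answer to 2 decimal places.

x_2 = 172.04

Technical coefficients a_ij = z_ij / X_j:
  a_11 = 18.75/375 = 0.05, a_21 = 168.75/375 = 0.45
  a_12 = 315/900 = 0.35, a_22 = 90/900 = 0.10
I − A =
  [   0.95    -0.35]
  [  -0.45     0.90]
det(I−A) = (0.95)(0.90) − (-0.35)(-0.45) = 0.6975
adj(I−A) = [[0.90, 0.35], [0.45, 0.95]]
(I − A)⁻¹ = adj(I−A) / det(I−A) ≈
  [   1.2903     0.5018]
  [   0.6452     1.3620]
x = (I − A)⁻¹ d = adj(I−A)·d / det(I−A), with det(I−A) = 0.6975:
  x_1 = (0.90·140 + 0.35·60) / 0.6975 = 147.00 / 0.6975 ≈ 210.75
  x_2 = (0.45·140 + 0.95·60) / 0.6975 = 120.00 / 0.6975 ≈ 172.04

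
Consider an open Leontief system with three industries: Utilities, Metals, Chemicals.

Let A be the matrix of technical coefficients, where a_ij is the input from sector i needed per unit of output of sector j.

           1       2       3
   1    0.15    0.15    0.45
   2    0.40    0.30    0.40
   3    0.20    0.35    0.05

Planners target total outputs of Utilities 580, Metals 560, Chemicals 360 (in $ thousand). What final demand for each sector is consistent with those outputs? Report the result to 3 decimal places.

d_1 = 247.000, d_2 = 16.000, d_3 = 30.000

I − A =
  [   0.85    -0.15    -0.45]
  [  -0.40     0.70    -0.40]
  [  -0.20    -0.35     0.95]
d = (I − A) x:
  d_1 = (+0.85)·580 + (-0.15)·560 + (-0.45)·360 = 247.000
  d_2 = (-0.40)·580 + (+0.70)·560 + (-0.40)·360 = 16.000
  d_3 = (-0.20)·580 + (-0.35)·560 + (+0.95)·360 = 30.000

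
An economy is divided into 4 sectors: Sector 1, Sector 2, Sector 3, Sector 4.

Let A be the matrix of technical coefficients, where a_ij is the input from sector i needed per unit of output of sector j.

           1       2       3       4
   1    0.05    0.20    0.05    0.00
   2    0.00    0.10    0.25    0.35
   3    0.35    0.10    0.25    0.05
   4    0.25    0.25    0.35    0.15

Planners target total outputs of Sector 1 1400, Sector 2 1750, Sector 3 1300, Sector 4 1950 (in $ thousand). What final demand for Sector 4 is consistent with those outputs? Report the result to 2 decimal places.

d_4 = 415.00

I − A =
  [   0.95    -0.20    -0.05     0.00]
  [   0.00     0.90    -0.25    -0.35]
  [  -0.35    -0.10     0.75    -0.05]
  [  -0.25    -0.25    -0.35     0.85]
d = (I − A) x:
  d_1 = (+0.95)·1400 + (-0.20)·1750 + (-0.05)·1300 + (+0.00)·1950 = 915.00
  d_2 = (+0.00)·1400 + (+0.90)·1750 + (-0.25)·1300 + (-0.35)·1950 = 567.50
  d_3 = (-0.35)·1400 + (-0.10)·1750 + (+0.75)·1300 + (-0.05)·1950 = 212.50
  d_4 = (-0.25)·1400 + (-0.25)·1750 + (-0.35)·1300 + (+0.85)·1950 = 415.00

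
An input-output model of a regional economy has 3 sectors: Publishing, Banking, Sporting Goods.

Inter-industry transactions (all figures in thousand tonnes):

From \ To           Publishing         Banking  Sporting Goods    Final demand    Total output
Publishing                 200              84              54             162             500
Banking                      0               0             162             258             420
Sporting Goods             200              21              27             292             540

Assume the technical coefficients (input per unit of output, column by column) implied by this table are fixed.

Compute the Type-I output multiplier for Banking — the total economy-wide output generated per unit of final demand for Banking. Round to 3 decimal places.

Technical coefficients a_ij = z_ij / X_j:
  a_PP = 200/500 = 0.40, a_BP = 0/500 = 0.00, a_SP = 200/500 = 0.40
  a_PB = 84/420 = 0.20, a_BB = 0/420 = 0.00, a_SB = 21/420 = 0.05
  a_PS = 54/540 = 0.10, a_BS = 162/540 = 0.30, a_SS = 27/540 = 0.05
I − A =
  [   0.60    -0.20    -0.10]
  [   0.00     1.00    -0.30]
  [  -0.40    -0.05     0.95]
Cofactors of I−A, C_ij = (−1)^(i+j)·(minor ij) (rows/columns in the sector order above):
  C_11 = (1.00)(0.95) − (-0.30)(-0.05) = 0.9350
  C_12 = −[(0.00)(0.95) − (-0.30)(-0.40)] = 0.1200
  C_13 = (0.00)(-0.05) − (1.00)(-0.40) = 0.4000
  C_21 = −[(-0.20)(0.95) − (-0.10)(-0.05)] = 0.1950
  C_22 = (0.60)(0.95) − (-0.10)(-0.40) = 0.5300
  C_23 = −[(0.60)(-0.05) − (-0.20)(-0.40)] = 0.1100
  C_31 = (-0.20)(-0.30) − (-0.10)(1.00) = 0.1600
  C_32 = −[(0.60)(-0.30) − (-0.10)(0.00)] = 0.1800
  C_33 = (0.60)(1.00) − (-0.20)(0.00) = 0.6000
det(I−A) = Σ_j (I−A)_1j·C_1j = (0.60)(0.9350) + (-0.20)(0.1200) + (-0.10)(0.4000) = 0.4970
adj(I−A) = Cᵀ =
  [ 0.9350   0.1950   0.1600]
  [ 0.1200   0.5300   0.1800]
  [ 0.4000   0.1100   0.6000]
(I − A)⁻¹ = adj(I−A) / det(I−A) ≈
  [   1.8813     0.3924     0.3219]
  [   0.2414     1.0664     0.3622]
  [   0.8048     0.2213     1.2072]
The output multiplier for sector j is the column-j sum of the Leontief inverse (I − A)⁻¹ = adj(I−A) / det(I−A).
Column B of adj(I−A): (0.1950, 0.5300, 0.1100); det(I−A) = 0.4970.
m_B = (0.1950 + 0.5300 + 0.1100) / 0.4970 = 0.835 / 0.4970 ≈ 1.680.

m_B = 1.680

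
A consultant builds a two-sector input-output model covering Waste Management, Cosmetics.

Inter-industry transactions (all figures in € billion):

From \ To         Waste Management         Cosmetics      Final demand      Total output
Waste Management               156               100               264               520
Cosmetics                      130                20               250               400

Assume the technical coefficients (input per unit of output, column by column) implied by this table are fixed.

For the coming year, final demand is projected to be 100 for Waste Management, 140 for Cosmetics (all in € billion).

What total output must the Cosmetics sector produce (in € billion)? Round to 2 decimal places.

x_C = 204.15

Technical coefficients a_ij = z_ij / X_j:
  a_WW = 156/520 = 0.30, a_CW = 130/520 = 0.25
  a_WC = 100/400 = 0.25, a_CC = 20/400 = 0.05
I − A =
  [   0.70    -0.25]
  [  -0.25     0.95]
det(I−A) = (0.70)(0.95) − (-0.25)(-0.25) = 0.6025
adj(I−A) = [[0.95, 0.25], [0.25, 0.70]]
(I − A)⁻¹ = adj(I−A) / det(I−A) ≈
  [   1.5768     0.4149]
  [   0.4149     1.1618]
x = (I − A)⁻¹ d = adj(I−A)·d / det(I−A), with det(I−A) = 0.6025:
  x_W = (0.95·100 + 0.25·140) / 0.6025 = 130.00 / 0.6025 ≈ 215.77
  x_C = (0.25·100 + 0.70·140) / 0.6025 = 123.00 / 0.6025 ≈ 204.15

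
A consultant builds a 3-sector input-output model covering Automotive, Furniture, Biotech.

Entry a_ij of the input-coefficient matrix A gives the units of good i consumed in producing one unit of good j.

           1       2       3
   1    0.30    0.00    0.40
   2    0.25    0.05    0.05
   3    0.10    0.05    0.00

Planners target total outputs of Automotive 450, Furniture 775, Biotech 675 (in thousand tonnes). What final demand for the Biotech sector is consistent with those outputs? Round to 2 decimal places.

d_3 = 591.25

I − A =
  [   0.70     0.00    -0.40]
  [  -0.25     0.95    -0.05]
  [  -0.10    -0.05     1.00]
d = (I − A) x:
  d_1 = (+0.70)·450 + (+0.00)·775 + (-0.40)·675 = 45.00
  d_2 = (-0.25)·450 + (+0.95)·775 + (-0.05)·675 = 590.00
  d_3 = (-0.10)·450 + (-0.05)·775 + (+1.00)·675 = 591.25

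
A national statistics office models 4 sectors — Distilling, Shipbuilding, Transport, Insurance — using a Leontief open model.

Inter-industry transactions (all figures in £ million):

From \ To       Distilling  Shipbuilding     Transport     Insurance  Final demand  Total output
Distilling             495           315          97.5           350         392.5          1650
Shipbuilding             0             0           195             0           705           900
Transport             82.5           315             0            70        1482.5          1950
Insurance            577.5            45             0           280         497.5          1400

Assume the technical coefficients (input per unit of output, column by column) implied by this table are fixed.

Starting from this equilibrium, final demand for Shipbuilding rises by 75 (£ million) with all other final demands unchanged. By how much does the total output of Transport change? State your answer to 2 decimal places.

Δx_3 = 31.25

Technical coefficients a_ij = z_ij / X_j:
  a_11 = 495/1650 = 0.30, a_21 = 0/1650 = 0.00, a_31 = 82.5/1650 = 0.05, a_41 = 577.5/1650 = 0.35
  a_12 = 315/900 = 0.35, a_22 = 0/900 = 0.00, a_32 = 315/900 = 0.35, a_42 = 45/900 = 0.05
  a_13 = 97.5/1950 = 0.05, a_23 = 195/1950 = 0.10, a_33 = 0/1950 = 0.00, a_43 = 0/1950 = 0.00
  a_14 = 350/1400 = 0.25, a_24 = 0/1400 = 0.00, a_34 = 70/1400 = 0.05, a_44 = 280/1400 = 0.20
I − A =
  [   0.70    -0.35    -0.05    -0.25]
  [   0.00     1.00    -0.10     0.00]
  [  -0.05    -0.35     1.00    -0.05]
  [  -0.35    -0.05     0.00     0.80]
Compute the cofactors C_ij = (−1)^(i+j)·(3×3 minor ij) of I−A; the adjugate is their transpose:
adj(I−A) = Cᵀ =
  [ 0.771750   0.306625   0.069250   0.245500]
  [ 0.005750   0.469625   0.047250   0.004750]
  [ 0.057500   0.187875   0.472500   0.047500]
  [ 0.338000   0.163500   0.033250   0.671250]
det(I−A) = Σ_j (I−A)_1j·C_1j = (0.70)(0.771750) + (-0.35)(0.005750) + (-0.05)(0.057500) + (-0.25)(0.338000) = 0.4508375
(I − A)⁻¹ = adj(I−A) / det(I−A) ≈
  [   1.7118     0.6801     0.1536     0.5445]
  [   0.0128     1.0417     0.1048     0.0105]
  [   0.1275     0.4167     1.0480     0.1054]
  [   0.7497     0.3627     0.0738     1.4889]
Δx = (I − A)⁻¹ Δd with Δd having +75 in the Shipbuilding component and 0 elsewhere.
So Δx_3 = L_32 · (+75), where L_32 = adj(I−A)_32 / det(I−A) = 0.187875 / 0.4508375.
Δx_3 = 0.187875 × (+75) / 0.4508375 = 14.090625 / 0.4508375 ≈ 31.25.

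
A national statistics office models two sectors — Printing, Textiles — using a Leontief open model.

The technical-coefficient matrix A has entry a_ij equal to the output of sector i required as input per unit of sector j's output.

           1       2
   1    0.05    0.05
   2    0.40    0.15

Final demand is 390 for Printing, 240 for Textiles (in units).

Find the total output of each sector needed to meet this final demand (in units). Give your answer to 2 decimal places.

I − A =
  [   0.95    -0.05]
  [  -0.40     0.85]
det(I−A) = (0.95)(0.85) − (-0.05)(-0.40) = 0.7875
adj(I−A) = [[0.85, 0.05], [0.40, 0.95]]
(I − A)⁻¹ = adj(I−A) / det(I−A) ≈
  [   1.0794     0.0635]
  [   0.5079     1.2063]
x = (I − A)⁻¹ d = adj(I−A)·d / det(I−A), with det(I−A) = 0.7875:
  x_1 = (0.85·390 + 0.05·240) / 0.7875 = 343.50 / 0.7875 ≈ 436.19
  x_2 = (0.40·390 + 0.95·240) / 0.7875 = 384.00 / 0.7875 ≈ 487.62

x_1 = 436.19, x_2 = 487.62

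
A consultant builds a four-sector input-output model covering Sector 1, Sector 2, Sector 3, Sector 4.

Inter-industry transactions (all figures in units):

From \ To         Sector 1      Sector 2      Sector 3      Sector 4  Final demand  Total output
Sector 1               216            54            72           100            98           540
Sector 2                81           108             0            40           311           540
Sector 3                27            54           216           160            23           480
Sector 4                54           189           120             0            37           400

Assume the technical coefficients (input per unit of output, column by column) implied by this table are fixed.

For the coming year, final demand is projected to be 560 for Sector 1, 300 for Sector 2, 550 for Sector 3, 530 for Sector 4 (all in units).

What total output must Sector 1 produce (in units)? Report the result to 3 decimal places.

x_1 = 2595.175

Technical coefficients a_ij = z_ij / X_j:
  a_11 = 216/540 = 0.40, a_21 = 81/540 = 0.15, a_31 = 27/540 = 0.05, a_41 = 54/540 = 0.10
  a_12 = 54/540 = 0.10, a_22 = 108/540 = 0.20, a_32 = 54/540 = 0.10, a_42 = 189/540 = 0.35
  a_13 = 72/480 = 0.15, a_23 = 0/480 = 0.00, a_33 = 216/480 = 0.45, a_43 = 120/480 = 0.25
  a_14 = 100/400 = 0.25, a_24 = 40/400 = 0.10, a_34 = 160/400 = 0.40, a_44 = 0/400 = 0.00
I − A =
  [   0.60    -0.10    -0.15    -0.25]
  [  -0.15     0.80     0.00    -0.10]
  [  -0.05    -0.10     0.55    -0.40]
  [  -0.10    -0.35    -0.25     1.00]
Compute the cofactors C_ij = (−1)^(i+j)·(3×3 minor ij) of I−A; the adjugate is their transpose:
adj(I−A) = Cᵀ =
  [ 0.338250   0.135375   0.167250   0.165000]
  [ 0.074250   0.239625   0.048375   0.061875]
  [ 0.107250   0.154875   0.409875   0.206250]
  [ 0.086625   0.136125   0.136125   0.247500]
det(I−A) = Σ_j (I−A)_1j·C_1j = (0.60)(0.338250) + (-0.10)(0.074250) + (-0.15)(0.107250) + (-0.25)(0.086625) = 0.15778125
(I − A)⁻¹ = adj(I−A) / det(I−A) ≈
  [   2.1438     0.8580     1.0600     1.0458]
  [   0.4706     1.5187     0.3066     0.3922]
  [   0.6797     0.9816     2.5977     1.3072]
  [   0.5490     0.8627     0.8627     1.5686]
x = (I − A)⁻¹ d = adj(I−A)·d / det(I−A), with det(I−A) = 0.15778125:
  x_1 = (0.338250·560 + 0.135375·300 + 0.167250·550 + 0.165000·530) / 0.15778125 = 409.47 / 0.15778125 ≈ 2595.175
  x_2 = (0.074250·560 + 0.239625·300 + 0.048375·550 + 0.061875·530) / 0.15778125 = 172.8675 / 0.15778125 ≈ 1095.615
  x_3 = (0.107250·560 + 0.154875·300 + 0.409875·550 + 0.206250·530) / 0.15778125 = 441.26625 / 0.15778125 ≈ 2796.696
  x_4 = (0.086625·560 + 0.136125·300 + 0.136125·550 + 0.247500·530) / 0.15778125 = 295.39125 / 0.15778125 ≈ 1872.157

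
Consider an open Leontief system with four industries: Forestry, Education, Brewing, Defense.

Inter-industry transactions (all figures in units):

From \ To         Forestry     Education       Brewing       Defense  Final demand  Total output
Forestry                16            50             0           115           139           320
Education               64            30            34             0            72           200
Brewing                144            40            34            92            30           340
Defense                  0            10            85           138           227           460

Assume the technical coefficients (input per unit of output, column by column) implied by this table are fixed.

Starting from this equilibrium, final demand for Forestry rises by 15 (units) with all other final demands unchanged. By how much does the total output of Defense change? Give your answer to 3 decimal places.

Δx_D = 4.518

Technical coefficients a_ij = z_ij / X_j:
  a_FF = 16/320 = 0.05, a_EF = 64/320 = 0.20, a_BF = 144/320 = 0.45, a_DF = 0/320 = 0.00
  a_FE = 50/200 = 0.25, a_EE = 30/200 = 0.15, a_BE = 40/200 = 0.20, a_DE = 10/200 = 0.05
  a_FB = 0/340 = 0.00, a_EB = 34/340 = 0.10, a_BB = 34/340 = 0.10, a_DB = 85/340 = 0.25
  a_FD = 115/460 = 0.25, a_ED = 0/460 = 0.00, a_BD = 92/460 = 0.20, a_DD = 138/460 = 0.30
I − A =
  [   0.95    -0.25     0.00    -0.25]
  [  -0.20     0.85    -0.10     0.00]
  [  -0.45    -0.20     0.90    -0.20]
  [   0.00    -0.05    -0.25     0.70]
Compute the cofactors C_ij = (−1)^(i+j)·(3×3 minor ij) of I−A; the adjugate is their transpose:
adj(I−A) = Cᵀ =
  [ 0.478000   0.168750   0.071875   0.191250]
  [ 0.147500   0.522875   0.079000   0.075250]
  [ 0.297750   0.226875   0.527750   0.257125]
  [ 0.116875   0.118375   0.194125   0.651500]
det(I−A) = Σ_j (I−A)_1j·C_1j = (0.95)(0.478000) + (-0.25)(0.147500) + (0.00)(0.297750) + (-0.25)(0.116875) = 0.38800625
(I − A)⁻¹ = adj(I−A) / det(I−A) ≈
  [   1.2319     0.4349     0.1852     0.4929]
  [   0.3801     1.3476     0.2036     0.1939]
  [   0.7674     0.5847     1.3602     0.6627]
  [   0.3012     0.3051     0.5003     1.6791]
Δx = (I − A)⁻¹ Δd with Δd having +15 in the Forestry component and 0 elsewhere.
So Δx_D = L_DF · (+15), where L_DF = adj(I−A)_DF / det(I−A) = 0.116875 / 0.38800625.
Δx_D = 0.116875 × (+15) / 0.38800625 = 1.753125 / 0.38800625 ≈ 4.518.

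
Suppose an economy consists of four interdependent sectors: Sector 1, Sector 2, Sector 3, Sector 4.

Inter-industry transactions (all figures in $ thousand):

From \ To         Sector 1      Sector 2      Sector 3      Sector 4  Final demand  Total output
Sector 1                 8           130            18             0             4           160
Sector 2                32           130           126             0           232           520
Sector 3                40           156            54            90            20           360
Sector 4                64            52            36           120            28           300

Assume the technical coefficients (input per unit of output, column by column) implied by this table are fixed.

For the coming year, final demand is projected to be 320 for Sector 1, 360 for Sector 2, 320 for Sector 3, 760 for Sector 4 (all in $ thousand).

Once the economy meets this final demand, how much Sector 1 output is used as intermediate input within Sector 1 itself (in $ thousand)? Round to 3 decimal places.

z_11 = 45.016

Technical coefficients a_ij = z_ij / X_j:
  a_11 = 8/160 = 0.05, a_21 = 32/160 = 0.20, a_31 = 40/160 = 0.25, a_41 = 64/160 = 0.40
  a_12 = 130/520 = 0.25, a_22 = 130/520 = 0.25, a_32 = 156/520 = 0.30, a_42 = 52/520 = 0.10
  a_13 = 18/360 = 0.05, a_23 = 126/360 = 0.35, a_33 = 54/360 = 0.15, a_43 = 36/360 = 0.10
  a_14 = 0/300 = 0.00, a_24 = 0/300 = 0.00, a_34 = 90/300 = 0.30, a_44 = 120/300 = 0.40
I − A =
  [   0.95    -0.25    -0.05     0.00]
  [  -0.20     0.75    -0.35     0.00]
  [  -0.25    -0.30     0.85    -0.30]
  [  -0.40    -0.10    -0.10     0.60]
Compute the cofactors C_ij = (−1)^(i+j)·(3×3 minor ij) of I−A; the adjugate is their transpose:
adj(I−A) = Cᵀ =
  [ 0.286500   0.130500   0.075000   0.037500]
  [ 0.190500   0.442500   0.205500   0.102750]
  [ 0.244500   0.267000   0.397500   0.198750]
  [ 0.263500   0.205250   0.150500   0.429125]
det(I−A) = Σ_j (I−A)_1j·C_1j = (0.95)(0.286500) + (-0.25)(0.190500) + (-0.05)(0.244500) + (0.00)(0.263500) = 0.212325
(I − A)⁻¹ = adj(I−A) / det(I−A) ≈
  [   1.3493     0.6146     0.3532     0.1766]
  [   0.8972     2.0841     0.9679     0.4839]
  [   1.1515     1.2575     1.8721     0.9361]
  [   1.2410     0.9667     0.7088     2.0211]
First solve x = (I − A)⁻¹ d = adj(I−A)·d / det(I−A); in particular x_1 = (0.286500·320 + 0.130500·360 + 0.075000·320 + 0.037500·760) / 0.212325 = 191.16 / 0.212325 ≈ 900.31791.
Intermediate flow from 1 to 1: z_11 = a_11 · x_1 = 0.05 × 191.16 / 0.212325 = 9.558 / 0.212325 ≈ 45.016.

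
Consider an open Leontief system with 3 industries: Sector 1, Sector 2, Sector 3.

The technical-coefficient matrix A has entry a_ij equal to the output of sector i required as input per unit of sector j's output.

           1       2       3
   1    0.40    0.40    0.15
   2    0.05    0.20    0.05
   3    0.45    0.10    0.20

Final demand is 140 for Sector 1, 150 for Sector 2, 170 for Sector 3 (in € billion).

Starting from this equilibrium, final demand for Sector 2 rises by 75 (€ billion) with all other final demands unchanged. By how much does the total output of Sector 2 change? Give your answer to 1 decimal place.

I − A =
  [   0.60    -0.40    -0.15]
  [  -0.05     0.80    -0.05]
  [  -0.45    -0.10     0.80]
Cofactors of I−A, C_ij = (−1)^(i+j)·(minor ij) (rows/columns in the sector order above):
  C_11 = (0.80)(0.80) − (-0.05)(-0.10) = 0.6350
  C_12 = −[(-0.05)(0.80) − (-0.05)(-0.45)] = 0.0625
  C_13 = (-0.05)(-0.10) − (0.80)(-0.45) = 0.3650
  C_21 = −[(-0.40)(0.80) − (-0.15)(-0.10)] = 0.3350
  C_22 = (0.60)(0.80) − (-0.15)(-0.45) = 0.4125
  C_23 = −[(0.60)(-0.10) − (-0.40)(-0.45)] = 0.2400
  C_31 = (-0.40)(-0.05) − (-0.15)(0.80) = 0.1400
  C_32 = −[(0.60)(-0.05) − (-0.15)(-0.05)] = 0.0375
  C_33 = (0.60)(0.80) − (-0.40)(-0.05) = 0.4600
det(I−A) = Σ_j (I−A)_1j·C_1j = (0.60)(0.6350) + (-0.40)(0.0625) + (-0.15)(0.3650) = 0.30125
adj(I−A) = Cᵀ =
  [ 0.6350   0.3350   0.1400]
  [ 0.0625   0.4125   0.0375]
  [ 0.3650   0.2400   0.4600]
(I − A)⁻¹ = adj(I−A) / det(I−A) ≈
  [   2.1079     1.1120     0.4647]
  [   0.2075     1.3693     0.1245]
  [   1.2116     0.7967     1.5270]
Δx = (I − A)⁻¹ Δd with Δd having +75 in the Sector 2 component and 0 elsewhere.
So Δx_2 = L_22 · (+75), where L_22 = adj(I−A)_22 / det(I−A) = 0.4125 / 0.30125.
Δx_2 = 0.4125 × (+75) / 0.30125 = 30.9375 / 0.30125 ≈ 102.7.

Δx_2 = 102.7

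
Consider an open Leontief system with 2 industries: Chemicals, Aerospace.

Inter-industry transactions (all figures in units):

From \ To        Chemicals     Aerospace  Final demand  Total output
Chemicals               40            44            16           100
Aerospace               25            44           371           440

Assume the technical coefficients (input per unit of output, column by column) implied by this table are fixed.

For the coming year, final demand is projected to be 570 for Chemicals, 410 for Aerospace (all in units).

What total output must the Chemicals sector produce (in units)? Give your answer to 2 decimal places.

x_1 = 1075.73

Technical coefficients a_ij = z_ij / X_j:
  a_11 = 40/100 = 0.40, a_21 = 25/100 = 0.25
  a_12 = 44/440 = 0.10, a_22 = 44/440 = 0.10
I − A =
  [   0.60    -0.10]
  [  -0.25     0.90]
det(I−A) = (0.60)(0.90) − (-0.10)(-0.25) = 0.5150
adj(I−A) = [[0.90, 0.10], [0.25, 0.60]]
(I − A)⁻¹ = adj(I−A) / det(I−A) ≈
  [   1.7476     0.1942]
  [   0.4854     1.1650]
x = (I − A)⁻¹ d = adj(I−A)·d / det(I−A), with det(I−A) = 0.5150:
  x_1 = (0.90·570 + 0.10·410) / 0.5150 = 554.00 / 0.5150 ≈ 1075.73
  x_2 = (0.25·570 + 0.60·410) / 0.5150 = 388.50 / 0.5150 ≈ 754.37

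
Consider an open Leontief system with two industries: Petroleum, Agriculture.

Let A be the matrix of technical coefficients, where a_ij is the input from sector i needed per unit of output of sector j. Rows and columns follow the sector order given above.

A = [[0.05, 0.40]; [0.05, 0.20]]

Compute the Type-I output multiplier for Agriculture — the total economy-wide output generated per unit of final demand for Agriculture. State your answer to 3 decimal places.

I − A =
  [   0.95    -0.40]
  [  -0.05     0.80]
det(I−A) = (0.95)(0.80) − (-0.40)(-0.05) = 0.7400
adj(I−A) = [[0.80, 0.40], [0.05, 0.95]]
(I − A)⁻¹ = adj(I−A) / det(I−A) ≈
  [   1.0811     0.5405]
  [   0.0676     1.2838]
The output multiplier for sector j is the column-j sum of the Leontief inverse (I − A)⁻¹ = adj(I−A) / det(I−A).
Column A of adj(I−A): (0.40, 0.95); det(I−A) = 0.7400.
m_A = (0.40 + 0.95) / 0.7400 = 1.35 / 0.7400 ≈ 1.824.

m_A = 1.824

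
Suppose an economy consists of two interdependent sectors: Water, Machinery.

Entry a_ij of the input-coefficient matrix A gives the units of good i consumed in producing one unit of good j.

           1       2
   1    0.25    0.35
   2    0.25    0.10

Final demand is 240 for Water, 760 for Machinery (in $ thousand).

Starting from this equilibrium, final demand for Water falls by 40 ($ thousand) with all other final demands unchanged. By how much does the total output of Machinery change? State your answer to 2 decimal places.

Δx_2 = -17.02

I − A =
  [   0.75    -0.35]
  [  -0.25     0.90]
det(I−A) = (0.75)(0.90) − (-0.35)(-0.25) = 0.5875
adj(I−A) = [[0.90, 0.35], [0.25, 0.75]]
(I − A)⁻¹ = adj(I−A) / det(I−A) ≈
  [   1.5319     0.5957]
  [   0.4255     1.2766]
Δx = (I − A)⁻¹ Δd with Δd having -40 in the Water component and 0 elsewhere.
So Δx_2 = L_21 · (-40), where L_21 = adj(I−A)_21 / det(I−A) = 0.25 / 0.5875.
Δx_2 = 0.25 × (-40) / 0.5875 = -10.00 / 0.5875 ≈ -17.02.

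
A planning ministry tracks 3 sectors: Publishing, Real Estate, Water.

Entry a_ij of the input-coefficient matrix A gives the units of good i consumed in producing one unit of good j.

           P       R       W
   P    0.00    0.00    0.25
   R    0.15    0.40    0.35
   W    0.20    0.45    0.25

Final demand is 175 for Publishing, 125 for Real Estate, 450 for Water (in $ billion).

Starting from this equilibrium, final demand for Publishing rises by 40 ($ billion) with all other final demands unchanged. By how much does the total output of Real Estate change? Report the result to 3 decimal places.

I − A =
  [   1.00     0.00    -0.25]
  [  -0.15     0.60    -0.35]
  [  -0.20    -0.45     0.75]
Cofactors of I−A, C_ij = (−1)^(i+j)·(minor ij) (rows/columns in the sector order above):
  C_11 = (0.60)(0.75) − (-0.35)(-0.45) = 0.2925
  C_12 = −[(-0.15)(0.75) − (-0.35)(-0.20)] = 0.1825
  C_13 = (-0.15)(-0.45) − (0.60)(-0.20) = 0.1875
  C_21 = −[(0.00)(0.75) − (-0.25)(-0.45)] = 0.1125
  C_22 = (1.00)(0.75) − (-0.25)(-0.20) = 0.7000
  C_23 = −[(1.00)(-0.45) − (0.00)(-0.20)] = 0.4500
  C_31 = (0.00)(-0.35) − (-0.25)(0.60) = 0.1500
  C_32 = −[(1.00)(-0.35) − (-0.25)(-0.15)] = 0.3875
  C_33 = (1.00)(0.60) − (0.00)(-0.15) = 0.6000
det(I−A) = Σ_j (I−A)_1j·C_1j = (1.00)(0.2925) + (0.00)(0.1825) + (-0.25)(0.1875) = 0.245625
adj(I−A) = Cᵀ =
  [ 0.2925   0.1125   0.1500]
  [ 0.1825   0.7000   0.3875]
  [ 0.1875   0.4500   0.6000]
(I − A)⁻¹ = adj(I−A) / det(I−A) ≈
  [   1.1908     0.4580     0.6107]
  [   0.7430     2.8499     1.5776]
  [   0.7634     1.8321     2.4427]
Δx = (I − A)⁻¹ Δd with Δd having +40 in the Publishing component and 0 elsewhere.
So Δx_R = L_RP · (+40), where L_RP = adj(I−A)_RP / det(I−A) = 0.1825 / 0.245625.
Δx_R = 0.1825 × (+40) / 0.245625 = 7.30 / 0.245625 ≈ 29.720.

Δx_R = 29.720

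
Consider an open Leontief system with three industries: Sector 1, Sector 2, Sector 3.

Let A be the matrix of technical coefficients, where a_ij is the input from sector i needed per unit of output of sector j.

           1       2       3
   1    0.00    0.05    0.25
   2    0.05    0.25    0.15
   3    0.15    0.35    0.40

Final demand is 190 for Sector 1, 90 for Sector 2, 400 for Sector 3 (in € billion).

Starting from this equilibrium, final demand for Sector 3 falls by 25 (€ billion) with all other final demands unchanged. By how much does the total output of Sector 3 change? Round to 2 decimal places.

I − A =
  [   1.00    -0.05    -0.25]
  [  -0.05     0.75    -0.15]
  [  -0.15    -0.35     0.60]
Cofactors of I−A, C_ij = (−1)^(i+j)·(minor ij) (rows/columns in the sector order above):
  C_11 = (0.75)(0.60) − (-0.15)(-0.35) = 0.3975
  C_12 = −[(-0.05)(0.60) − (-0.15)(-0.15)] = 0.0525
  C_13 = (-0.05)(-0.35) − (0.75)(-0.15) = 0.1300
  C_21 = −[(-0.05)(0.60) − (-0.25)(-0.35)] = 0.1175
  C_22 = (1.00)(0.60) − (-0.25)(-0.15) = 0.5625
  C_23 = −[(1.00)(-0.35) − (-0.05)(-0.15)] = 0.3575
  C_31 = (-0.05)(-0.15) − (-0.25)(0.75) = 0.1950
  C_32 = −[(1.00)(-0.15) − (-0.25)(-0.05)] = 0.1625
  C_33 = (1.00)(0.75) − (-0.05)(-0.05) = 0.7475
det(I−A) = Σ_j (I−A)_1j·C_1j = (1.00)(0.3975) + (-0.05)(0.0525) + (-0.25)(0.1300) = 0.362375
adj(I−A) = Cᵀ =
  [ 0.3975   0.1175   0.1950]
  [ 0.0525   0.5625   0.1625]
  [ 0.1300   0.3575   0.7475]
(I − A)⁻¹ = adj(I−A) / det(I−A) ≈
  [   1.0969     0.3242     0.5381]
  [   0.1449     1.5523     0.4484]
  [   0.3587     0.9865     2.0628]
Δx = (I − A)⁻¹ Δd with Δd having -25 in the Sector 3 component and 0 elsewhere.
So Δx_3 = L_33 · (-25), where L_33 = adj(I−A)_33 / det(I−A) = 0.7475 / 0.362375.
Δx_3 = 0.7475 × (-25) / 0.362375 = -18.6875 / 0.362375 ≈ -51.57.

Δx_3 = -51.57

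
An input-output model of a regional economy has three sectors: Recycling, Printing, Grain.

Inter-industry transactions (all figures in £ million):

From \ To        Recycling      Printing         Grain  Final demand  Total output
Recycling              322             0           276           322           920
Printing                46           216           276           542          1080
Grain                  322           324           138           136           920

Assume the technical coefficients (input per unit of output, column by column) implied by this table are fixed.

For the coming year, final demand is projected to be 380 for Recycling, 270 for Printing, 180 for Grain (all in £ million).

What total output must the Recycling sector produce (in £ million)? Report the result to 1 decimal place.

x_1 = 988.8

Technical coefficients a_ij = z_ij / X_j:
  a_11 = 322/920 = 0.35, a_21 = 46/920 = 0.05, a_31 = 322/920 = 0.35
  a_12 = 0/1080 = 0.00, a_22 = 216/1080 = 0.20, a_32 = 324/1080 = 0.30
  a_13 = 276/920 = 0.30, a_23 = 276/920 = 0.30, a_33 = 138/920 = 0.15
I − A =
  [   0.65     0.00    -0.30]
  [  -0.05     0.80    -0.30]
  [  -0.35    -0.30     0.85]
Cofactors of I−A, C_ij = (−1)^(i+j)·(minor ij) (rows/columns in the sector order above):
  C_11 = (0.80)(0.85) − (-0.30)(-0.30) = 0.5900
  C_12 = −[(-0.05)(0.85) − (-0.30)(-0.35)] = 0.1475
  C_13 = (-0.05)(-0.30) − (0.80)(-0.35) = 0.2950
  C_21 = −[(0.00)(0.85) − (-0.30)(-0.30)] = 0.0900
  C_22 = (0.65)(0.85) − (-0.30)(-0.35) = 0.4475
  C_23 = −[(0.65)(-0.30) − (0.00)(-0.35)] = 0.1950
  C_31 = (0.00)(-0.30) − (-0.30)(0.80) = 0.2400
  C_32 = −[(0.65)(-0.30) − (-0.30)(-0.05)] = 0.2100
  C_33 = (0.65)(0.80) − (0.00)(-0.05) = 0.5200
det(I−A) = Σ_j (I−A)_1j·C_1j = (0.65)(0.5900) + (0.00)(0.1475) + (-0.30)(0.2950) = 0.2950
adj(I−A) = Cᵀ =
  [ 0.5900   0.0900   0.2400]
  [ 0.1475   0.4475   0.2100]
  [ 0.2950   0.1950   0.5200]
(I − A)⁻¹ = adj(I−A) / det(I−A) ≈
  [   2.0000     0.3051     0.8136]
  [   0.5000     1.5169     0.7119]
  [   1.0000     0.6610     1.7627]
x = (I − A)⁻¹ d = adj(I−A)·d / det(I−A), with det(I−A) = 0.2950:
  x_1 = (0.5900·380 + 0.0900·270 + 0.2400·180) / 0.2950 = 291.70 / 0.2950 ≈ 988.8
  x_2 = (0.1475·380 + 0.4475·270 + 0.2100·180) / 0.2950 = 214.675 / 0.2950 ≈ 727.7
  x_3 = (0.2950·380 + 0.1950·270 + 0.5200·180) / 0.2950 = 258.35 / 0.2950 ≈ 875.8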